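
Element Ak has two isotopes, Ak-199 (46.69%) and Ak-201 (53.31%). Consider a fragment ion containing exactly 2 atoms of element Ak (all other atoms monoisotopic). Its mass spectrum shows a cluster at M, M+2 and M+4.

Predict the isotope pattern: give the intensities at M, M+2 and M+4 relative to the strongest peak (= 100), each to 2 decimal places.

Each Ak atom is independently Ak-199 (p = 0.4669) or Ak-201 (q = 0.5331); the cluster is the binomial expansion (p + q)^2.
P(M) = 0.4669^2 = 0.217996
P(M+2) = 2 × 0.4669^1 × 0.5331^1 = 0.497809
P(M+4) = 0.5331^2 = 0.284196
The M+2 peak is largest (0.497809); scaling to 100 gives 43.79 : 100.00 : 57.09.

43.79 : 100.00 : 57.09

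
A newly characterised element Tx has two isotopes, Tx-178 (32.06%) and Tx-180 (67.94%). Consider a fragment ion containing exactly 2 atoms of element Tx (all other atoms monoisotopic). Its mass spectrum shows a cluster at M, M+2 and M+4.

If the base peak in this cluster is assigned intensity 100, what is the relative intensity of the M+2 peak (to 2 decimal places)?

Term probabilities: M 0.1028, M+2 0.4356, M+4 0.4616. Base peak = M+4.
P(M+4) = C(2,2) × 0.3206^0 × 0.6794^2 = 1 × 1.0000 × 0.46158436 = 0.461584 (base)
P(M+2) = C(2,1) × 0.3206^1 × 0.6794^1 = 2 × 0.3206 × 0.6794 = 0.435631
Relative intensity = 0.435631 / 0.461584 × 100 = 94.38

94.38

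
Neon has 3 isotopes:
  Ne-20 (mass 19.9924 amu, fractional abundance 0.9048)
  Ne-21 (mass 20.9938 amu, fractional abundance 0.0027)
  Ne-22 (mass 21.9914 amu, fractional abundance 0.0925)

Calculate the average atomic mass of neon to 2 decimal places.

Average mass = Σ (abundance × isotope mass) = 0.9048 × 19.9924 + 0.0027 × 20.9938 + 0.0925 × 21.9914
= 18.08912 + 0.05668 + 2.03420 = 20.18000 amu

20.18 amu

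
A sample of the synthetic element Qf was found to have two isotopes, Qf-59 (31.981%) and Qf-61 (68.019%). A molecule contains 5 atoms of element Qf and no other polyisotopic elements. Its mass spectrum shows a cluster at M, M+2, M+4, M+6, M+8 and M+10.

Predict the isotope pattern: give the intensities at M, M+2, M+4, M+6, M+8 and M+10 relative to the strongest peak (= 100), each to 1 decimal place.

1.0 : 10.4 : 44.2 : 94.0 : 100.0 : 42.5

The 5 Qf atoms are independent, so intensities follow the terms of (0.31981 + 0.68019)^5.
P(M) = 0.31981^5 = 0.003345
P(M+2) = 5 × 0.31981^4 × 0.68019^1 = 0.035577
P(M+4) = 10 × 0.31981^3 × 0.68019^2 = 0.151334
P(M+6) = 10 × 0.31981^2 × 0.68019^3 = 0.321866
P(M+8) = 5 × 0.31981^1 × 0.68019^4 = 0.342281
P(M+10) = 0.68019^5 = 0.145597
The M+8 peak is largest (0.342281); scaling to 100 gives 1.0 : 10.4 : 44.2 : 94.0 : 100.0 : 42.5.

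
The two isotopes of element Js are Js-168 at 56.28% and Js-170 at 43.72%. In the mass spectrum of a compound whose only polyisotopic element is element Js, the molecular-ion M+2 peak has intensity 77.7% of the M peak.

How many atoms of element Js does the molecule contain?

1

The M+2/M ratio from n Js atoms is n · q/p = n · 0.4372/0.5628.
n = 0.777 × 0.5628/0.4372 = 1.00 ≈ 1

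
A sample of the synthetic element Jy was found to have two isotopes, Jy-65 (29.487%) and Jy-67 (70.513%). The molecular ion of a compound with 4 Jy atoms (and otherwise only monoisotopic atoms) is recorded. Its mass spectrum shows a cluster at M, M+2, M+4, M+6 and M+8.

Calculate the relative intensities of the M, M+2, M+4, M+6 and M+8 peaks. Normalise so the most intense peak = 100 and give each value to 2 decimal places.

Each Jy atom is independently Jy-65 (p = 0.29487) or Jy-67 (q = 0.70513); the cluster is the binomial expansion (p + q)^4.
P(M) = 0.29487^4 = 0.007560
P(M+2) = 4 × 0.29487^3 × 0.70513^1 = 0.072314
P(M+4) = 6 × 0.29487^2 × 0.70513^2 = 0.259389
P(M+6) = 4 × 0.29487^1 × 0.70513^3 = 0.413522
P(M+8) = 0.70513^4 = 0.247216
The M+6 peak is largest (0.413522); scaling to 100 gives 1.83 : 17.49 : 62.73 : 100.00 : 59.78.

1.83 : 17.49 : 62.73 : 100.00 : 59.78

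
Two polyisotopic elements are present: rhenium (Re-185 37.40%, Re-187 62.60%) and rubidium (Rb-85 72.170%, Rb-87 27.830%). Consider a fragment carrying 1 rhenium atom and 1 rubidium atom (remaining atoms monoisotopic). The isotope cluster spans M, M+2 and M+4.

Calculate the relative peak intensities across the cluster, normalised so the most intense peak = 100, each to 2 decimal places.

Rhenium pattern (n=1): 0.3740 : 0.6260
Rubidium pattern (n=1): 0.7217 : 0.2783
Convolve the two distributions (both contribute in 2-u steps):
  M: 0.3740×0.7217 = 0.269916
  M+2: 0.3740×0.2783 + 0.6260×0.7217 = 0.555868
  M+4: 0.6260×0.2783 = 0.174216
Scale to base peak (0.555868) = 100: 48.56 : 100.00 : 31.34

48.56 : 100.00 : 31.34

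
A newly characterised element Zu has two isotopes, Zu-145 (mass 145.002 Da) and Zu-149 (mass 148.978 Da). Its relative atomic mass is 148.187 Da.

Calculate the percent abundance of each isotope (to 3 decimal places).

With x = fraction of Zu-145 (so Zu-149 is 1 − x):
145.002·x + 148.978·(1 − x) = 148.187
(145.002 − 148.978)·x = 148.187 − 148.978
x = -0.791 / -3.976 = 0.19894 → 19.894% Zu-145, 80.106% Zu-149.

Zu-145: 19.894%, Zu-149: 80.106%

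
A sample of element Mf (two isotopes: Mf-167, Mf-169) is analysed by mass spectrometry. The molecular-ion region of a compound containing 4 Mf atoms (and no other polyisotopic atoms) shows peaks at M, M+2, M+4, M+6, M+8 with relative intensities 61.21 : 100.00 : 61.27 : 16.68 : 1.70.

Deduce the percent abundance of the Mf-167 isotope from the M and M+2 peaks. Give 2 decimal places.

71.00%

Write p for the Mf-167 fraction. I(M+2)/I(M) = [C(4,1)·p^3·(1−p)] / p^4 = 4·(1−p)/p = 100.00/61.21 = 1.6337
(1−p)/p = 1.6337/4 = 0.4084  ⇒  p = 1/(1 + 0.4084) = 0.7100
Mf-167: 71.00%, Mf-169: 29.00%.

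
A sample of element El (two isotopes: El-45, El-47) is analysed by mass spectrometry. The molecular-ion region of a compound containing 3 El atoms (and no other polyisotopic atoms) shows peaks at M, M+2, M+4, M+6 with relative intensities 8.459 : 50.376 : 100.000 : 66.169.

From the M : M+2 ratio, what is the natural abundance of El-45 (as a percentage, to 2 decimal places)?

33.50%

Let p = fractional abundance of El-45. I(M+2)/I(M) = [C(3,1)·p^2·(1−p)] / p^3 = 3·(1−p)/p = 50.376/8.459 = 5.9553
(1−p)/p = 5.9553/3 = 1.9851  ⇒  p = 1/(1 + 1.9851) = 0.3350
El-45: 33.50%, El-47: 66.50%.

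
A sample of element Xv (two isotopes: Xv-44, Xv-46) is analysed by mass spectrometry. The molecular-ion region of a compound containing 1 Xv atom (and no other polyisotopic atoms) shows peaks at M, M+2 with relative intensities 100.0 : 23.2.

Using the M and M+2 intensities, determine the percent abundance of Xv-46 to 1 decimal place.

18.8%

Let p = fractional abundance of Xv-44. I(M+2)/I(M) = [C(1,1)·p^0·(1−p)] / p^1 = 1·(1−p)/p = 23.2/100.0 = 0.2320
(1−p)/p = 0.2320/1 = 0.2320  ⇒  p = 1/(1 + 0.2320) = 0.8117
Xv-44: 81.2%, Xv-46: 18.8%.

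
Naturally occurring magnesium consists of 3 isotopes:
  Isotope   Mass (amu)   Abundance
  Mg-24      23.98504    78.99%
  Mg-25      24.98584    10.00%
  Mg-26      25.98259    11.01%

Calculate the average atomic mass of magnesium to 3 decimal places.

24.305 amu

Weight each isotope mass by its fractional abundance: 0.7899 × 23.98504 + 0.1000 × 24.98584 + 0.1101 × 25.98259
= 18.945783 + 2.498584 + 2.860683 = 24.305050 amu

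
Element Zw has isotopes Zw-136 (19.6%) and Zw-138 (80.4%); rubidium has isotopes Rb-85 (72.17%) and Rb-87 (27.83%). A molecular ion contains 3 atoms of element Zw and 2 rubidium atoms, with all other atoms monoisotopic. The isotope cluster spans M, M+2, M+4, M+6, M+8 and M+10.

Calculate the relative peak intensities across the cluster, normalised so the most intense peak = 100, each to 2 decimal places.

0.91 : 11.91 : 54.76 : 100.00 : 55.33 : 9.35

Element Zw pattern (n=3): 0.00752954 : 0.09265939 : 0.38009261 : 0.51971846
Rubidium pattern (n=2): 0.52085089 : 0.40169822 : 0.07745089
Convolve the two distributions (both contribute in 2-u steps):
  M: 0.00752954×0.52085089 = 0.003922
  M+2: 0.00752954×0.40169822 + 0.09265939×0.52085089 = 0.051286
  M+4: 0.00752954×0.07745089 + 0.09265939×0.40169822 + 0.38009261×0.52085089 = 0.235776
  M+6: 0.09265939×0.07745089 + 0.38009261×0.40169822 + 0.51971846×0.52085089 = 0.430555
  M+8: 0.38009261×0.07745089 + 0.51971846×0.40169822 = 0.238208
  M+10: 0.51971846×0.07745089 = 0.040253
Scale to base peak (0.430555) = 100: 0.91 : 11.91 : 54.76 : 100.00 : 55.33 : 9.35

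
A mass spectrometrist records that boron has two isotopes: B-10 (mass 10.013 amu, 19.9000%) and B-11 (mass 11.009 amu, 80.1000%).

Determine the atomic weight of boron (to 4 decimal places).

10.8108 amu

Weight each isotope mass by its fractional abundance: 0.199000 × 10.013 + 0.801000 × 11.009
= 1.99259 + 8.81821 = 10.81080 amu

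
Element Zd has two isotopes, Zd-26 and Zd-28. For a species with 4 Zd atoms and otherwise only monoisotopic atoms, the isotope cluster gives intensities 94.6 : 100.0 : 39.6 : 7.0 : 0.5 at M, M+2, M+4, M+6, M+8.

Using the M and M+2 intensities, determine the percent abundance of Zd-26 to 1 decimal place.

Let p = fractional abundance of Zd-26. I(M+2)/I(M) = [C(4,1)·p^3·(1−p)] / p^4 = 4·(1−p)/p = 100.0/94.6 = 1.0571
(1−p)/p = 1.0571/4 = 0.2643  ⇒  p = 1/(1 + 0.2643) = 0.7910
Zd-26: 79.1%, Zd-28: 20.9%.

79.1%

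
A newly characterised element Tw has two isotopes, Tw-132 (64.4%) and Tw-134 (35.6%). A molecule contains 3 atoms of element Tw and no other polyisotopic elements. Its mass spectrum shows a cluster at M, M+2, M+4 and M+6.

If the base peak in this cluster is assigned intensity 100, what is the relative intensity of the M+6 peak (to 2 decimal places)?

10.19

(0.644 + 0.356)^3 gives M 0.2671, M+2 0.4429, M+4 0.2449, M+6 0.0451; the largest is M+2.
P(M+2) = C(3,1) × 0.644^2 × 0.356^1 = 3 × 0.414736 × 0.3560 = 0.442938 (base)
P(M+6) = C(3,3) × 0.644^0 × 0.356^3 = 1 × 1.0000 × 0.04511802 = 0.045118
Relative intensity = 0.045118 / 0.442938 × 100 = 10.19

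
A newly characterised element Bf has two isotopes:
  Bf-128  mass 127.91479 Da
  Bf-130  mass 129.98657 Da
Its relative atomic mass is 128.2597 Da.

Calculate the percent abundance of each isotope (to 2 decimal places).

With x = fraction of Bf-128 (so Bf-130 is 1 − x):
127.91479·x + 129.98657·(1 − x) = 128.2597
(127.91479 − 129.98657)·x = 128.2597 − 129.98657
x = -1.72687 / -2.07178 = 0.83352 → 83.35% Bf-128, 16.65% Bf-130.

Bf-128: 83.35%, Bf-130: 16.65%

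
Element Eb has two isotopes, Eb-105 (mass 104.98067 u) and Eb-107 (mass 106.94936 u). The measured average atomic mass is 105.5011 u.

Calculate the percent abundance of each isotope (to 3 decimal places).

Eb-105: 73.565%, Eb-107: 26.435%

Let x be the fractional abundance of Eb-105; then Eb-107 has abundance 1 − x.
104.98067·x + 106.94936·(1 − x) = 105.5011
(104.98067 − 106.94936)·x = 105.5011 − 106.94936
x = -1.44826 / -1.96869 = 0.73565 → 73.565% Eb-105, 26.435% Eb-107.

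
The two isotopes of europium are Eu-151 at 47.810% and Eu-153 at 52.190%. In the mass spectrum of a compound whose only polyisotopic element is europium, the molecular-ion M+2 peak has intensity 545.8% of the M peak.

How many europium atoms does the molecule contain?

The M+2/M ratio from n Eu atoms is n · q/p = n · 0.52190/0.47810.
n = 5.458 × 0.47810/0.52190 = 5.00 ≈ 5

5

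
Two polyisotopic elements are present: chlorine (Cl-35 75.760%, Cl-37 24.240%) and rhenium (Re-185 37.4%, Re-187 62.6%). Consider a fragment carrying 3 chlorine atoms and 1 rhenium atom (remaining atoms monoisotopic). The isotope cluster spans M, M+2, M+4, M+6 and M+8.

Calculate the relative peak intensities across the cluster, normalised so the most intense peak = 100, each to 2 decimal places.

37.97 : 100.00 : 72.66 : 20.76 : 2.08

Chlorine pattern (n=3): 0.4348304 : 0.41738208 : 0.13354464 : 0.01424288
Rhenium pattern (n=1): 0.3740 : 0.6260
Convolve the two distributions (both contribute in 2-u steps):
  M: 0.4348304×0.3740 = 0.162627
  M+2: 0.4348304×0.6260 + 0.41738208×0.3740 = 0.428305
  M+4: 0.41738208×0.6260 + 0.13354464×0.3740 = 0.311227
  M+6: 0.13354464×0.6260 + 0.01424288×0.3740 = 0.088926
  M+8: 0.01424288×0.6260 = 0.008916
Scale to base peak (0.428305) = 100: 37.97 : 100.00 : 72.66 : 20.76 : 2.08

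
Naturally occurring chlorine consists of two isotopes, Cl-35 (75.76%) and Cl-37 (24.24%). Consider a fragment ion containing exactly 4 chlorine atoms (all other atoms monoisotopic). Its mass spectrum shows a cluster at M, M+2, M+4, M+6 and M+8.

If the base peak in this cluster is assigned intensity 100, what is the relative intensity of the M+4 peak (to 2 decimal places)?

47.99

Term probabilities: M 0.3294, M+2 0.4216, M+4 0.2023, M+6 0.0432, M+8 0.0035. Base peak = M+2.
P(M+2) = C(4,1) × 0.7576^3 × 0.2424^1 = 4 × 0.4348304 × 0.2424 = 0.421612 (base)
P(M+4) = C(4,2) × 0.7576^2 × 0.2424^2 = 6 × 0.57395776 × 0.05875776 = 0.202347
Relative intensity = 0.202347 / 0.421612 × 100 = 47.99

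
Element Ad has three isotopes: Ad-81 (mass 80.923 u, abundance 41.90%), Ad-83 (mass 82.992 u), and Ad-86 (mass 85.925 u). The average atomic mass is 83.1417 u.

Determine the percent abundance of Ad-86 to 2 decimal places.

34.66%

Let x and y be the fractions of Ad-83 and Ad-86. Then x + y = 1 − 0.4190 = 0.5810 and 82.992x + 85.925y = 83.1417 − 0.4190×80.923 = 49.234963.
Substituting: 82.992x + 85.925(0.5810 − x) = 49.234963
(82.992 − 85.925)x = -0.687462  ⇒  x = 0.23439, y = 0.34661
Ad-83: 23.44%, Ad-86: 34.66%.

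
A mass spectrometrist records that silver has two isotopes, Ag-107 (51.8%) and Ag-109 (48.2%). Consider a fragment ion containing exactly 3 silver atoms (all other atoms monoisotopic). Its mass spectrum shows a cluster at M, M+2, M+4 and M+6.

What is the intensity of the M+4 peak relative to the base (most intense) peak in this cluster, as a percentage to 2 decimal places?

Term probabilities: M 0.1390, M+2 0.3880, M+4 0.3610, M+6 0.1120. Base peak = M+2.
P(M+2) = C(3,1) × 0.518^2 × 0.482^1 = 3 × 0.268324 × 0.4820 = 0.387997 (base)
P(M+4) = C(3,2) × 0.518^1 × 0.482^2 = 3 × 0.5180 × 0.232324 = 0.361031
Relative intensity = 0.361031 / 0.387997 × 100 = 93.05

93.05%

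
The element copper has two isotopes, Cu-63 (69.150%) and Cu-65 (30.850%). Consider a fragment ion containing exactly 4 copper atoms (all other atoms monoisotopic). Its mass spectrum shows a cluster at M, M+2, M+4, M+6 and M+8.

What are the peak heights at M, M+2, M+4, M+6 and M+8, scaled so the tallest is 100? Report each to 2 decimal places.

The 4 Cu atoms are independent, so intensities follow the terms of (0.69150 + 0.30850)^4.
P(M) = 0.69150^4 = 0.228649
P(M+2) = 4 × 0.69150^3 × 0.30850^1 = 0.408030
P(M+4) = 6 × 0.69150^2 × 0.30850^2 = 0.273052
P(M+6) = 4 × 0.69150^1 × 0.30850^3 = 0.081212
P(M+8) = 0.30850^4 = 0.009058
The M+2 peak is largest (0.408030); scaling to 100 gives 56.04 : 100.00 : 66.92 : 19.90 : 2.22.

56.04 : 100.00 : 66.92 : 19.90 : 2.22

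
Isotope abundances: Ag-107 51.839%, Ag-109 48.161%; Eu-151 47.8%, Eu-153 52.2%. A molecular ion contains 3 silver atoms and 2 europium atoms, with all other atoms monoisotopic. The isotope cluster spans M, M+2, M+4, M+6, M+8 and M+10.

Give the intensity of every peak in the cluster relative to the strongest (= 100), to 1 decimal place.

10.1 : 50.4 : 100.0 : 99.1 : 49.0 : 9.7

Silver pattern (n=3): 0.13930601 : 0.38826655 : 0.36071887 : 0.11170857
Europium pattern (n=2): 0.228484 : 0.499032 : 0.272484
Convolve the two distributions (both contribute in 2-u steps):
  M: 0.13930601×0.228484 = 0.031829
  M+2: 0.13930601×0.499032 + 0.38826655×0.228484 = 0.158231
  M+4: 0.13930601×0.272484 + 0.38826655×0.499032 + 0.36071887×0.228484 = 0.314135
  M+6: 0.38826655×0.272484 + 0.36071887×0.499032 + 0.11170857×0.228484 = 0.311330
  M+8: 0.36071887×0.272484 + 0.11170857×0.499032 = 0.154036
  M+10: 0.11170857×0.272484 = 0.030439
Scale to base peak (0.314135) = 100: 10.1 : 50.4 : 100.0 : 99.1 : 49.0 : 9.7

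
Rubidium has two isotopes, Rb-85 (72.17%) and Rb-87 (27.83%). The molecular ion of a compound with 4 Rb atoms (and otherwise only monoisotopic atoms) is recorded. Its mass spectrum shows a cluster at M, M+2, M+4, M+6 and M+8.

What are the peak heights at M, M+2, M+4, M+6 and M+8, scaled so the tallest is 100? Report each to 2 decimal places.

Expanding (0.7217 + 0.2783)^4:
P(M) = 0.7217^4 = 0.271286
P(M+2) = 4 × 0.7217^3 × 0.2783^1 = 0.418450
P(M+4) = 6 × 0.7217^2 × 0.2783^2 = 0.242042
P(M+6) = 4 × 0.7217^1 × 0.2783^3 = 0.062224
P(M+8) = 0.2783^4 = 0.005999
The M+2 peak is largest (0.418450); scaling to 100 gives 64.83 : 100.00 : 57.84 : 14.87 : 1.43.

64.83 : 100.00 : 57.84 : 14.87 : 1.43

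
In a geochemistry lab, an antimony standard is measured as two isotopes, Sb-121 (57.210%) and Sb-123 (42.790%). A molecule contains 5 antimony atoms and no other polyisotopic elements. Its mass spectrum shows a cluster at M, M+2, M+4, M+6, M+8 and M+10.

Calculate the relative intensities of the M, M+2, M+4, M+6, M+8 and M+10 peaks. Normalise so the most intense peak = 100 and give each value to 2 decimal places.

Expanding (0.57210 + 0.42790)^5:
P(M) = 0.57210^5 = 0.061286
P(M+2) = 5 × 0.57210^4 × 0.42790^1 = 0.229192
P(M+4) = 10 × 0.57210^3 × 0.42790^2 = 0.342847
P(M+6) = 10 × 0.57210^2 × 0.42790^3 = 0.256431
P(M+8) = 5 × 0.57210^1 × 0.42790^4 = 0.095898
P(M+10) = 0.42790^5 = 0.014345
The M+4 peak is largest (0.342847); scaling to 100 gives 17.88 : 66.85 : 100.00 : 74.79 : 27.97 : 4.18.

17.88 : 66.85 : 100.00 : 74.79 : 27.97 : 4.18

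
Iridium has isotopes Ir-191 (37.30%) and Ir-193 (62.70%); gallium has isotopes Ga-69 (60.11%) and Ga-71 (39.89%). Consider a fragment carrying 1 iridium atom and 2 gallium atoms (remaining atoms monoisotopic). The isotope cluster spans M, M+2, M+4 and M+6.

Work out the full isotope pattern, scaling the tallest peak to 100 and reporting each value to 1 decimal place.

33.2 : 100.0 : 88.8 : 24.6

Iridium pattern (n=1): 0.3730 : 0.6270
Gallium pattern (n=2): 0.36132121 : 0.47955758 : 0.15912121
Convolve the two distributions (both contribute in 2-u steps):
  M: 0.3730×0.36132121 = 0.134773
  M+2: 0.3730×0.47955758 + 0.6270×0.36132121 = 0.405423
  M+4: 0.3730×0.15912121 + 0.6270×0.47955758 = 0.360035
  M+6: 0.6270×0.15912121 = 0.099769
Scale to base peak (0.405423) = 100: 33.2 : 100.0 : 88.8 : 24.6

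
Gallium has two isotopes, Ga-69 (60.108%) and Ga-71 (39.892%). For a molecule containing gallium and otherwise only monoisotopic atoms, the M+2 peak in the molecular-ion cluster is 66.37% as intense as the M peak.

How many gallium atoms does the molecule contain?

1

The M+2/M ratio from n Ga atoms is n · q/p = n · 0.39892/0.60108.
n = 0.6637 × 0.60108/0.39892 = 1.00 ≈ 1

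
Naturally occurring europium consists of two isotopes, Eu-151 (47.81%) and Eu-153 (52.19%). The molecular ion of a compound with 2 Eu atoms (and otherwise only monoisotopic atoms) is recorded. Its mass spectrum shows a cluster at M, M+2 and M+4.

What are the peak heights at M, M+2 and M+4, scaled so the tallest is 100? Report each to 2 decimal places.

45.80 : 100.00 : 54.58

Expanding (0.4781 + 0.5219)^2:
P(M) = 0.4781^2 = 0.228580
P(M+2) = 2 × 0.4781^1 × 0.5219^1 = 0.499041
P(M+4) = 0.5219^2 = 0.272380
The M+2 peak is largest (0.499041); scaling to 100 gives 45.80 : 100.00 : 54.58.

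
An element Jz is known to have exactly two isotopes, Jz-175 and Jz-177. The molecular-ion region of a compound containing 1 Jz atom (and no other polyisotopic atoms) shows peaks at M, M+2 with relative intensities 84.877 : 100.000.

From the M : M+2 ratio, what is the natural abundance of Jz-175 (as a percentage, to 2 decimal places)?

45.91%

Let p = fractional abundance of Jz-175. I(M+2)/I(M) = [C(1,1)·p^0·(1−p)] / p^1 = 1·(1−p)/p = 100.000/84.877 = 1.1782
(1−p)/p = 1.1782/1 = 1.1782  ⇒  p = 1/(1 + 1.1782) = 0.4591
Jz-175: 45.91%, Jz-177: 54.09%.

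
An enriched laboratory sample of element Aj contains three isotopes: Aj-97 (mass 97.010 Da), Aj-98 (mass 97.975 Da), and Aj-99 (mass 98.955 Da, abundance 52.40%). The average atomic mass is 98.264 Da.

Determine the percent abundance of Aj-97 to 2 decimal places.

23.27%

Let x and y be the fractions of Aj-97 and Aj-98. Then x + y = 1 − 0.5240 = 0.4760 and 97.010x + 97.975y = 98.264 − 0.5240×98.955 = 46.41158.
Substituting: 97.010x + 97.975(0.4760 − x) = 46.41158
(97.010 − 97.975)x = -0.22452  ⇒  x = 0.23266, y = 0.24334
Aj-97: 23.27%, Aj-98: 24.33%.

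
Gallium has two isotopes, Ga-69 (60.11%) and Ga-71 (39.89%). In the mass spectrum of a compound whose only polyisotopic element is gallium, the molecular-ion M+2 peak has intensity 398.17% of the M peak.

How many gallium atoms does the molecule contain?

6

The M+2/M ratio from n Ga atoms is n · q/p = n · 0.3989/0.6011.
n = 3.9817 × 0.6011/0.3989 = 6.00 ≈ 6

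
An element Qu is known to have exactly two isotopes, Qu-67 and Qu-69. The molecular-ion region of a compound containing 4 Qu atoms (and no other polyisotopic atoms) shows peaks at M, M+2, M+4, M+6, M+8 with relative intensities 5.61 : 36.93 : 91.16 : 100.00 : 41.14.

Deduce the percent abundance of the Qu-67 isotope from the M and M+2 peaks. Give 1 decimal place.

37.8%

Let p = fractional abundance of Qu-67. I(M+2)/I(M) = [C(4,1)·p^3·(1−p)] / p^4 = 4·(1−p)/p = 36.93/5.61 = 6.5829
(1−p)/p = 6.5829/4 = 1.6457  ⇒  p = 1/(1 + 1.6457) = 0.3780
Qu-67: 37.8%, Qu-69: 62.2%.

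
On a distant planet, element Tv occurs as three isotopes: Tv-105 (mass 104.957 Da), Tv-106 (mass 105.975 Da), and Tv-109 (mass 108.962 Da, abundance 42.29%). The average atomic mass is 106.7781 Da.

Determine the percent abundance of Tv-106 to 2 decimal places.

12.51%

Let x and y be the fractions of Tv-105 and Tv-106. Then x + y = 1 − 0.4229 = 0.5771 and 104.957x + 105.975y = 106.7781 − 0.4229×108.962 = 60.6980702.
Substituting: 104.957x + 105.975(0.5771 − x) = 60.6980702
(104.957 − 105.975)x = -0.4601023  ⇒  x = 0.45197, y = 0.12513
Tv-105: 45.20%, Tv-106: 12.51%.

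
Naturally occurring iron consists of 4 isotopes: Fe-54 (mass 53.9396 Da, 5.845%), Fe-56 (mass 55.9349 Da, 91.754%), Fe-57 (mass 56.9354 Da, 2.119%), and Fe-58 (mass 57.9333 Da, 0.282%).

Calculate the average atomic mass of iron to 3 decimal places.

Average mass = Σ (abundance × isotope mass) = 0.05845 × 53.9396 + 0.91754 × 55.9349 + 0.02119 × 56.9354 + 0.00282 × 57.9333
= 3.15277 + 51.32251 + 1.20646 + 0.16337 = 55.84511 Da

55.845 Da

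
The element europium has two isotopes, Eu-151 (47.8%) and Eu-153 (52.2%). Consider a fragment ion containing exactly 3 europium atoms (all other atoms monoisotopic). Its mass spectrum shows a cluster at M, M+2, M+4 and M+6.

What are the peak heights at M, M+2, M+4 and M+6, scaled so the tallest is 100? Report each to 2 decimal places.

27.95 : 91.57 : 100.00 : 36.40

The 3 Eu atoms are independent, so intensities follow the terms of (0.478 + 0.522)^3.
P(M) = 0.478^3 = 0.109215
P(M+2) = 3 × 0.478^2 × 0.522^1 = 0.357806
P(M+4) = 3 × 0.478^1 × 0.522^2 = 0.390742
P(M+6) = 0.522^3 = 0.142237
The M+4 peak is largest (0.390742); scaling to 100 gives 27.95 : 91.57 : 100.00 : 36.40.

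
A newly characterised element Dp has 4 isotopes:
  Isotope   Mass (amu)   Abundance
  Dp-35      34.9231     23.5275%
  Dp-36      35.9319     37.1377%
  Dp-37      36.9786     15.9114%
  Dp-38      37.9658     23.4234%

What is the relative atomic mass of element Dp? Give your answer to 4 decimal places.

Average mass = Σ (abundance × isotope mass) = 0.235275 × 34.9231 + 0.371377 × 35.9319 + 0.159114 × 36.9786 + 0.234234 × 37.9658
= 8.21653 + 13.34428 + 5.88381 + 8.89288 = 36.33750 amu

36.3375 amu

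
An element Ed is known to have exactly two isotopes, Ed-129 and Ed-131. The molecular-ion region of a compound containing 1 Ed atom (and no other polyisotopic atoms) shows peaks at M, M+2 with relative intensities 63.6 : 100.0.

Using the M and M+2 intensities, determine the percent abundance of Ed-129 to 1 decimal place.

If p is the fraction of Ed that is Ed-129, then I(M+2)/I(M) = [C(1,1)·p^0·(1−p)] / p^1 = 1·(1−p)/p = 100.0/63.6 = 1.5723
(1−p)/p = 1.5723/1 = 1.5723  ⇒  p = 1/(1 + 1.5723) = 0.3888
Ed-129: 38.9%, Ed-131: 61.1%.

38.9%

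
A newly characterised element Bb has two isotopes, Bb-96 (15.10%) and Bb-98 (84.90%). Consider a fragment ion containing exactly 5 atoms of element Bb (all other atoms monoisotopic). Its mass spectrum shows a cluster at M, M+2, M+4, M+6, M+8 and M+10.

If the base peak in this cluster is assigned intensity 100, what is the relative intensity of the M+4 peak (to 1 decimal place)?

5.6

Binomial terms of (0.1510 + 0.8490)^5: M 0.0001, M+2 0.0022, M+4 0.0248, M+6 0.1395, M+8 0.3923, M+10 0.4411 → M+10 is the base peak.
P(M+10) = C(5,5) × 0.1510^0 × 0.8490^5 = 1 × 1.0000 × 0.44110142 = 0.441101 (base)
P(M+4) = C(5,2) × 0.1510^3 × 0.8490^2 = 10 × 0.00344295 × 0.720801 = 0.024817
Relative intensity = 0.024817 / 0.441101 × 100 = 5.6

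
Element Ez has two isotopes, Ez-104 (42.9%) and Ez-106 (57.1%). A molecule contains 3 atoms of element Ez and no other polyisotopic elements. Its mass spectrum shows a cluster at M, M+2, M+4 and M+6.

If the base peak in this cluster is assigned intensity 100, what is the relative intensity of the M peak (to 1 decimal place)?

Binomial terms of (0.429 + 0.571)^3: M 0.0790, M+2 0.3153, M+4 0.4196, M+6 0.1862 → M+4 is the base peak.
P(M+4) = C(3,2) × 0.429^1 × 0.571^2 = 3 × 0.4290 × 0.326041 = 0.419615 (base)
P(M) = C(3,0) × 0.429^3 × 0.571^0 = 1 × 0.07895359 × 1.0000 = 0.078954
Relative intensity = 0.078954 / 0.419615 × 100 = 18.8

18.8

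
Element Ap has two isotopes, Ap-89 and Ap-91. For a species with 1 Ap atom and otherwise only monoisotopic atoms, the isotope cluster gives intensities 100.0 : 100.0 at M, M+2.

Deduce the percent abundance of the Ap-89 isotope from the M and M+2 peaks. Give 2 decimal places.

Write p for the Ap-89 fraction. I(M+2)/I(M) = [C(1,1)·p^0·(1−p)] / p^1 = 1·(1−p)/p = 100.0/100.0 = 1.0000
(1−p)/p = 1.0000/1 = 1.0000  ⇒  p = 1/(1 + 1.0000) = 0.5000
Ap-89: 50.00%, Ap-91: 50.00%.

50.00%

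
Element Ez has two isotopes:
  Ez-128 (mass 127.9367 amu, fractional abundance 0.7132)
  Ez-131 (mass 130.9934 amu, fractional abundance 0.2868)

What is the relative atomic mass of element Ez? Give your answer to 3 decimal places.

Average mass = Σ (abundance × isotope mass) = 0.7132 × 127.9367 + 0.2868 × 130.9934
= 91.24445 + 37.56891 = 128.81336 amu

128.813 amu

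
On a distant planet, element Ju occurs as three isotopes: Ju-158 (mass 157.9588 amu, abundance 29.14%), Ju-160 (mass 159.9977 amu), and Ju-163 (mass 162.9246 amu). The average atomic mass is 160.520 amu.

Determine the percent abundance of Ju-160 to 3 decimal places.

32.716%

Let x and y be the fractions of Ju-160 and Ju-163. Then x + y = 1 − 0.2914 = 0.7086 and 159.9977x + 162.9246y = 160.520 − 0.2914×157.9588 = 114.49080568.
Substituting: 159.9977x + 162.9246(0.7086 − x) = 114.49080568
(159.9977 − 162.9246)x = -0.95756588  ⇒  x = 0.32716, y = 0.38144
Ju-160: 32.716%, Ju-163: 38.144%.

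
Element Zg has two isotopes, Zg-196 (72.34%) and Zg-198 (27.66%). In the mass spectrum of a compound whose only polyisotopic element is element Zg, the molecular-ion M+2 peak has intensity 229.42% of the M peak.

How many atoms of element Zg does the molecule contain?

6

With n Zg atoms, P(M+2)/P(M) = C(n,1)·p^(n−1)q / p^n = n·q/p = n · 0.2766/0.7234.
n = 2.2942 × 0.7234/0.2766 = 6.00 ≈ 6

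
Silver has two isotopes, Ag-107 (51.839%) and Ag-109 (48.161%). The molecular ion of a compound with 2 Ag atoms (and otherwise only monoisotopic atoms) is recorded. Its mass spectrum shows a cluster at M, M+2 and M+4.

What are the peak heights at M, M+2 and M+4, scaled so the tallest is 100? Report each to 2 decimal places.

The 2 Ag atoms are independent, so intensities follow the terms of (0.51839 + 0.48161)^2.
P(M) = 0.51839^2 = 0.268728
P(M+2) = 2 × 0.51839^1 × 0.48161^1 = 0.499324
P(M+4) = 0.48161^2 = 0.231948
The M+2 peak is largest (0.499324); scaling to 100 gives 53.82 : 100.00 : 46.45.

53.82 : 100.00 : 46.45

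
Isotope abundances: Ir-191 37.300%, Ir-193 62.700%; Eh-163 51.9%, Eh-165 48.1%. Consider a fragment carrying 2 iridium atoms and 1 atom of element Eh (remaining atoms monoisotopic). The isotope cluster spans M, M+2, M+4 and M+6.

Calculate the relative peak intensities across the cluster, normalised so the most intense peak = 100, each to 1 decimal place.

Iridium pattern (n=2): 0.139129 : 0.467742 : 0.393129
Element Eh pattern (n=1): 0.5190 : 0.4810
Convolve the two distributions (both contribute in 2-u steps):
  M: 0.139129×0.5190 = 0.072208
  M+2: 0.139129×0.4810 + 0.467742×0.5190 = 0.309679
  M+4: 0.467742×0.4810 + 0.393129×0.5190 = 0.429018
  M+6: 0.393129×0.4810 = 0.189095
Scale to base peak (0.429018) = 100: 16.8 : 72.2 : 100.0 : 44.1

16.8 : 72.2 : 100.0 : 44.1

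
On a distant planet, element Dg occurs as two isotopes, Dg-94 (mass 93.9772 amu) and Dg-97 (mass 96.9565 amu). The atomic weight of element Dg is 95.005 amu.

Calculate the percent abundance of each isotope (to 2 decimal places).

Dg-94: 65.50%, Dg-97: 34.50%

With x = fraction of Dg-94 (so Dg-97 is 1 − x):
93.9772·x + 96.9565·(1 − x) = 95.005
(93.9772 − 96.9565)·x = 95.005 − 96.9565
x = -1.9515 / -2.9793 = 0.65502 → 65.50% Dg-94, 34.50% Dg-97.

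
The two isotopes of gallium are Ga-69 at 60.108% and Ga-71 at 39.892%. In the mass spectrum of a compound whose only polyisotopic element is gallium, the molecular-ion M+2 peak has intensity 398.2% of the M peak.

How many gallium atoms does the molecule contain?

6

For n independent Ga atoms, I(M+2)/I(M) = n · (abundance Ga-71) / (abundance Ga-69) = n · 0.39892/0.60108.
n = 3.982 × 0.60108/0.39892 = 6.00 ≈ 6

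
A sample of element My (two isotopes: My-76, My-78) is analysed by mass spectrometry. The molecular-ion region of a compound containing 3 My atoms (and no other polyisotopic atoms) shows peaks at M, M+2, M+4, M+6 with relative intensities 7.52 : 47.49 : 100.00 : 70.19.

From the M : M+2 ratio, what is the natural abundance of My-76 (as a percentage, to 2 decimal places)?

Let p = fractional abundance of My-76. I(M+2)/I(M) = [C(3,1)·p^2·(1−p)] / p^3 = 3·(1−p)/p = 47.49/7.52 = 6.3152
(1−p)/p = 6.3152/3 = 2.1051  ⇒  p = 1/(1 + 2.1051) = 0.3221
My-76: 32.21%, My-78: 67.79%.

32.21%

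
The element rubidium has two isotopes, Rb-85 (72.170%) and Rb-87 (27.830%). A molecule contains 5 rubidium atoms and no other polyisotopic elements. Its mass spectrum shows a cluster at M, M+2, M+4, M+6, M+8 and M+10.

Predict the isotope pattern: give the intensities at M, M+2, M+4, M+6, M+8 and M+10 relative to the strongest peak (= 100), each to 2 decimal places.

Each Rb atom is independently Rb-85 (p = 0.72170) or Rb-87 (q = 0.27830); the cluster is the binomial expansion (p + q)^5.
P(M) = 0.72170^5 = 0.195787
P(M+2) = 5 × 0.72170^4 × 0.27830^1 = 0.377494
P(M+4) = 10 × 0.72170^3 × 0.27830^2 = 0.291136
P(M+6) = 10 × 0.72170^2 × 0.27830^3 = 0.112267
P(M+8) = 5 × 0.72170^1 × 0.27830^4 = 0.021646
P(M+10) = 0.27830^5 = 0.001669
The M+2 peak is largest (0.377494); scaling to 100 gives 51.86 : 100.00 : 77.12 : 29.74 : 5.73 : 0.44.

51.86 : 100.00 : 77.12 : 29.74 : 5.73 : 0.44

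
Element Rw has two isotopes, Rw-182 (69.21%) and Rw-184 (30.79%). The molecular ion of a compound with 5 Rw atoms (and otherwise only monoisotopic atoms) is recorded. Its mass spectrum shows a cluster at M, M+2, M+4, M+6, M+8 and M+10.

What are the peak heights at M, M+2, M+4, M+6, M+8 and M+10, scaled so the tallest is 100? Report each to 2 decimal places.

44.96 : 100.00 : 88.98 : 39.58 : 8.80 : 0.78

Each Rw atom is independently Rw-182 (p = 0.6921) or Rw-184 (q = 0.3079); the cluster is the binomial expansion (p + q)^5.
P(M) = 0.6921^5 = 0.158798
P(M+2) = 5 × 0.6921^4 × 0.3079^1 = 0.353228
P(M+4) = 10 × 0.6921^3 × 0.3079^2 = 0.314287
P(M+6) = 10 × 0.6921^2 × 0.3079^3 = 0.139819
P(M+8) = 5 × 0.6921^1 × 0.3079^4 = 0.031101
P(M+10) = 0.3079^5 = 0.002767
The M+2 peak is largest (0.353228); scaling to 100 gives 44.96 : 100.00 : 88.98 : 39.58 : 8.80 : 0.78.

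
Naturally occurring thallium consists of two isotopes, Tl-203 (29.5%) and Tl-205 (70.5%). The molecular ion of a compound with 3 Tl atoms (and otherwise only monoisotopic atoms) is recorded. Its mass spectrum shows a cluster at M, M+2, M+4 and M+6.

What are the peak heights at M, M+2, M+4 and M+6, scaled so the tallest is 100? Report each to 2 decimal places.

5.84 : 41.84 : 100.00 : 79.66

Expanding (0.295 + 0.705)^3:
P(M) = 0.295^3 = 0.025672
P(M+2) = 3 × 0.295^2 × 0.705^1 = 0.184058
P(M+4) = 3 × 0.295^1 × 0.705^2 = 0.439867
P(M+6) = 0.705^3 = 0.350403
The M+4 peak is largest (0.439867); scaling to 100 gives 5.84 : 41.84 : 100.00 : 79.66.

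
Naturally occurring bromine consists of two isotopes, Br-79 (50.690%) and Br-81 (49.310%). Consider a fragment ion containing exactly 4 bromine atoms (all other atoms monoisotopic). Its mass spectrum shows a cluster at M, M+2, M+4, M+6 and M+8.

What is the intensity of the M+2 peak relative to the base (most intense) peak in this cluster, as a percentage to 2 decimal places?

68.53%

(0.50690 + 0.49310)^4 gives M 0.0660, M+2 0.2569, M+4 0.3749, M+6 0.2431, M+8 0.0591; the largest is M+4.
P(M+4) = C(4,2) × 0.50690^2 × 0.49310^2 = 6 × 0.25694761 × 0.24314761 = 0.374857 (base)
P(M+2) = C(4,1) × 0.50690^3 × 0.49310^1 = 4 × 0.13024674 × 0.4931 = 0.256899
Relative intensity = 0.256899 / 0.374857 × 100 = 68.53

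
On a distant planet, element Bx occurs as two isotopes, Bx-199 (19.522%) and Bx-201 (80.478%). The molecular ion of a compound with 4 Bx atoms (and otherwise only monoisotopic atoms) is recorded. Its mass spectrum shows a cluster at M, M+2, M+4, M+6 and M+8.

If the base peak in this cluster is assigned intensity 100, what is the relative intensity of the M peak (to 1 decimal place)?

(0.19522 + 0.80478)^4 gives M 0.0015, M+2 0.0240, M+4 0.1481, M+6 0.4070, M+8 0.4195; the largest is M+8.
P(M+8) = C(4,4) × 0.19522^0 × 0.80478^4 = 1 × 1.0000 × 0.41947753 = 0.419478 (base)
P(M) = C(4,0) × 0.19522^4 × 0.80478^0 = 1 × 0.00145244 × 1.0000 = 0.001452
Relative intensity = 0.001452 / 0.419478 × 100 = 0.3

0.3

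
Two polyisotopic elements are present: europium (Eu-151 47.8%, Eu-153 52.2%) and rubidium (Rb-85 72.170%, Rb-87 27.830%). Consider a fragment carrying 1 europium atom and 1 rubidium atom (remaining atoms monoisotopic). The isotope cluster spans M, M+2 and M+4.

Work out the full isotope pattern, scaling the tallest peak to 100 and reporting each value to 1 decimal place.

Europium pattern (n=1): 0.4780 : 0.5220
Rubidium pattern (n=1): 0.7217 : 0.2783
Convolve the two distributions (both contribute in 2-u steps):
  M: 0.4780×0.7217 = 0.344973
  M+2: 0.4780×0.2783 + 0.5220×0.7217 = 0.509755
  M+4: 0.5220×0.2783 = 0.145273
Scale to base peak (0.509755) = 100: 67.7 : 100.0 : 28.5

67.7 : 100.0 : 28.5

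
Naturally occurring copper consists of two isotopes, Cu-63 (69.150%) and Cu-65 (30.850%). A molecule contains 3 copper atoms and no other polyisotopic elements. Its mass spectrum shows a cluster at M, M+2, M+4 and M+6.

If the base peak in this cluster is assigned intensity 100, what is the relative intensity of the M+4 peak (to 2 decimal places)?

44.61

Binomial terms of (0.69150 + 0.30850)^3: M 0.3307, M+2 0.4425, M+4 0.1974, M+6 0.0294 → M+2 is the base peak.
P(M+2) = C(3,1) × 0.69150^2 × 0.30850^1 = 3 × 0.47817225 × 0.3085 = 0.442548 (base)
P(M+4) = C(3,2) × 0.69150^1 × 0.30850^2 = 3 × 0.6915 × 0.09517225 = 0.197435
Relative intensity = 0.197435 / 0.442548 × 100 = 44.61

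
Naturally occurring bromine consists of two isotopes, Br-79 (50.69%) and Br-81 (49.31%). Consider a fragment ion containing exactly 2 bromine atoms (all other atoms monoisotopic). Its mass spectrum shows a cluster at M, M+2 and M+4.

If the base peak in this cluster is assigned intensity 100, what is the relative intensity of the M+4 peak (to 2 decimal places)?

48.64

Term probabilities: M 0.2569, M+2 0.4999, M+4 0.2431. Base peak = M+2.
P(M+2) = C(2,1) × 0.5069^1 × 0.4931^1 = 2 × 0.5069 × 0.4931 = 0.499905 (base)
P(M+4) = C(2,2) × 0.5069^0 × 0.4931^2 = 1 × 1.0000 × 0.24314761 = 0.243148
Relative intensity = 0.243148 / 0.499905 × 100 = 48.64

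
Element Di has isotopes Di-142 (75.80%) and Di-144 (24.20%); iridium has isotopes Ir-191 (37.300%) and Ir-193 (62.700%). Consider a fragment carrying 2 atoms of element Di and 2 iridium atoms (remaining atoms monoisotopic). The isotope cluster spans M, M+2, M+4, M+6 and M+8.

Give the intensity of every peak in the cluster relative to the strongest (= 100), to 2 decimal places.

Element Di pattern (n=2): 0.574564 : 0.366872 : 0.058564
Iridium pattern (n=2): 0.139129 : 0.467742 : 0.393129
Convolve the two distributions (both contribute in 2-u steps):
  M: 0.574564×0.139129 = 0.079939
  M+2: 0.574564×0.467742 + 0.366872×0.139129 = 0.319790
  M+4: 0.574564×0.393129 + 0.366872×0.467742 + 0.058564×0.139129 = 0.405627
  M+6: 0.366872×0.393129 + 0.058564×0.467742 = 0.171621
  M+8: 0.058564×0.393129 = 0.023023
Scale to base peak (0.405627) = 100: 19.71 : 78.84 : 100.00 : 42.31 : 5.68

19.71 : 78.84 : 100.00 : 42.31 : 5.68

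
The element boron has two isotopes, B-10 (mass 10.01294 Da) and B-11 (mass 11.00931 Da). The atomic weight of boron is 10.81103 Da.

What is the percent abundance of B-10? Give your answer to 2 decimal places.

19.90%

Let x be the fractional abundance of B-10; then B-11 has abundance 1 − x.
10.01294·x + 11.00931·(1 − x) = 10.81103
(10.01294 − 11.00931)·x = 10.81103 − 11.00931
x = -0.19828 / -0.99637 = 0.19900 → 19.90% B-10, 80.10% B-11.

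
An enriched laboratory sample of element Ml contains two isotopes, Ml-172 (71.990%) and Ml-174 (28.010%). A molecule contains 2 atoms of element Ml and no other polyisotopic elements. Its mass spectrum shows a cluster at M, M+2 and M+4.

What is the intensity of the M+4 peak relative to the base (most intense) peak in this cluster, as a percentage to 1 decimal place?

15.1%

Binomial terms of (0.71990 + 0.28010)^2: M 0.5183, M+2 0.4033, M+4 0.0785 → M is the base peak.
P(M) = C(2,0) × 0.71990^2 × 0.28010^0 = 1 × 0.51825601 × 1.0000 = 0.518256 (base)
P(M+4) = C(2,2) × 0.71990^0 × 0.28010^2 = 1 × 1.0000 × 0.07845601 = 0.078456
Relative intensity = 0.078456 / 0.518256 × 100 = 15.1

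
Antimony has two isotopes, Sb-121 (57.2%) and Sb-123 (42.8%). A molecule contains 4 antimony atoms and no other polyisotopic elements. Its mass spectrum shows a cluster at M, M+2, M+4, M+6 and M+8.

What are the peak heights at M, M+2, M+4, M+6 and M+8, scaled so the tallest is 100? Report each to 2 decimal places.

Each Sb atom is independently Sb-121 (p = 0.572) or Sb-123 (q = 0.428); the cluster is the binomial expansion (p + q)^4.
P(M) = 0.572^4 = 0.107049
P(M+2) = 4 × 0.572^3 × 0.428^1 = 0.320400
P(M+4) = 6 × 0.572^2 × 0.428^2 = 0.359609
P(M+6) = 4 × 0.572^1 × 0.428^3 = 0.179385
P(M+8) = 0.428^4 = 0.033556
The M+4 peak is largest (0.359609); scaling to 100 gives 29.77 : 89.10 : 100.00 : 49.88 : 9.33.

29.77 : 89.10 : 100.00 : 49.88 : 9.33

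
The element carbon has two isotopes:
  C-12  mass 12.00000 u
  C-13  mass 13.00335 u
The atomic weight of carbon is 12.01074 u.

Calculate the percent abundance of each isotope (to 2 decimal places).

C-12: 98.93%, C-13: 1.07%

Let x be the fractional abundance of C-12; then C-13 has abundance 1 − x.
12.00000·x + 13.00335·(1 − x) = 12.01074
(12.00000 − 13.00335)·x = 12.01074 − 13.00335
x = -0.99261 / -1.00335 = 0.98930 → 98.93% C-12, 1.07% C-13.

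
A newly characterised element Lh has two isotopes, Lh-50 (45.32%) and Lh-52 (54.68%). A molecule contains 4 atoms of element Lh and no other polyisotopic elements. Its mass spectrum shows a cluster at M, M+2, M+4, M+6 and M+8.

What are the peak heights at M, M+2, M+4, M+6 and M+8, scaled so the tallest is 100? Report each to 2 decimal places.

11.45 : 55.25 : 100.00 : 80.44 : 24.26

The 4 Lh atoms are independent, so intensities follow the terms of (0.4532 + 0.5468)^4.
P(M) = 0.4532^4 = 0.042185
P(M+2) = 4 × 0.4532^3 × 0.5468^1 = 0.203591
P(M+4) = 6 × 0.4532^2 × 0.5468^2 = 0.368458
P(M+6) = 4 × 0.4532^1 × 0.5468^3 = 0.296371
P(M+8) = 0.5468^4 = 0.089395
The M+4 peak is largest (0.368458); scaling to 100 gives 11.45 : 55.25 : 100.00 : 80.44 : 24.26.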